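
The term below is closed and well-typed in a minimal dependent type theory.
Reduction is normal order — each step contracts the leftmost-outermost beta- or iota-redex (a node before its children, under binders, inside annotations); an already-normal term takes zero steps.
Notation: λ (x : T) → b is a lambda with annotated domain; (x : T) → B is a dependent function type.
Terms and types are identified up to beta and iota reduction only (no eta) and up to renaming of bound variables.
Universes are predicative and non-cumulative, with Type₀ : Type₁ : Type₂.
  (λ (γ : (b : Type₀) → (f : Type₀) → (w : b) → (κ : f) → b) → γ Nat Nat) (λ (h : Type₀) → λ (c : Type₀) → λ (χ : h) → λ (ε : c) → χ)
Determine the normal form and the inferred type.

resulting normal form:
  λ (γ : Nat) → λ (b : Nat) → γ
inferred type:
  (γ : Nat) → (b : Nat) → Nat
observation: 3 normal-order steps normalize the term, beginning with a beta-redex.


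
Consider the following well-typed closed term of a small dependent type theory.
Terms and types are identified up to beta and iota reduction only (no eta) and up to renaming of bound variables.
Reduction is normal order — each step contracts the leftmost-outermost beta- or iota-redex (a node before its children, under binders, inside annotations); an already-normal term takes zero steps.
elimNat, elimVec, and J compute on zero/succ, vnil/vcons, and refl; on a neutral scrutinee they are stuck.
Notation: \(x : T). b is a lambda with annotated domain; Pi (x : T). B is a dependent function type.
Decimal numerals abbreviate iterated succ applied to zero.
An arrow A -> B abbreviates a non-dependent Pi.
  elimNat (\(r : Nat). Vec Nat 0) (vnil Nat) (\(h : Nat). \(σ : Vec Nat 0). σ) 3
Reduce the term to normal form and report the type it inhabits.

resulting normal form:
  vnil Nat
inferred type:
  Vec Nat 0


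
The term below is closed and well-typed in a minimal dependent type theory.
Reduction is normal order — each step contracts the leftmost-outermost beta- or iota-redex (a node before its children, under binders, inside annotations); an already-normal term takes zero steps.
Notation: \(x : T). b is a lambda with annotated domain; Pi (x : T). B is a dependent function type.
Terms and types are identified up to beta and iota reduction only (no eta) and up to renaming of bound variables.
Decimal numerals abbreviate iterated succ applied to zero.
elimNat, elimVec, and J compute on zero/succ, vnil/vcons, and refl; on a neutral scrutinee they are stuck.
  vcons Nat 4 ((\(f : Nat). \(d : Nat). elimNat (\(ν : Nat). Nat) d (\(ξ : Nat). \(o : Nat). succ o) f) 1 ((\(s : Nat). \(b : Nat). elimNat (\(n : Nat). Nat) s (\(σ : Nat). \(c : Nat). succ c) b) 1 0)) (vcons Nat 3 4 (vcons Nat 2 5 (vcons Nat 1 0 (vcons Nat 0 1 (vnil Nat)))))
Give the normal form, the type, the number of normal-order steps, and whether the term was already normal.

resulting normal form:
  vcons Nat 4 2 (vcons Nat 3 4 (vcons Nat 2 5 (vcons Nat 1 0 (vcons Nat 0 1 (vnil Nat)))))
type:
  Vec Nat 5
steps to reach normal form (normal order): 9
started in normal form: no
first redex: a beta-redex


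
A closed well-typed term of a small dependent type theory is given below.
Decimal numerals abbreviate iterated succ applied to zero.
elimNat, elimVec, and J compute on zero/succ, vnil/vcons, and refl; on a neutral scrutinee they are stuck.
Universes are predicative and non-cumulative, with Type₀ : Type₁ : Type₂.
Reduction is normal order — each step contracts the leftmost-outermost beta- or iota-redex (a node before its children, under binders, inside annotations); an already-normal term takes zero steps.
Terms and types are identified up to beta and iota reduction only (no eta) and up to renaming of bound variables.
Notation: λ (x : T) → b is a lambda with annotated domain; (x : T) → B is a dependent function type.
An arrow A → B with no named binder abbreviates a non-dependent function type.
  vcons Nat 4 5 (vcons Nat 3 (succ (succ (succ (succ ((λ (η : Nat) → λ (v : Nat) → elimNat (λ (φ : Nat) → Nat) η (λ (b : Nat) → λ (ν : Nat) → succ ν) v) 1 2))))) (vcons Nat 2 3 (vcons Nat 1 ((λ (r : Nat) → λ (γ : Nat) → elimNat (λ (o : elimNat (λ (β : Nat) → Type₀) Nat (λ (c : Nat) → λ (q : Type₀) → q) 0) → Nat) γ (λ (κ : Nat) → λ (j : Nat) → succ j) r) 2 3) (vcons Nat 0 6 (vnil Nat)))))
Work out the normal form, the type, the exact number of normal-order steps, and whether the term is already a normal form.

resulting normal form:
  vcons Nat 4 5 (vcons Nat 3 7 (vcons Nat 2 3 (vcons Nat 1 5 (vcons Nat 0 6 (vnil Nat)))))
inferred type:
  Vec Nat 5
normal-order step count: 18
started in normal form: no
first contracted redex: a beta-redex


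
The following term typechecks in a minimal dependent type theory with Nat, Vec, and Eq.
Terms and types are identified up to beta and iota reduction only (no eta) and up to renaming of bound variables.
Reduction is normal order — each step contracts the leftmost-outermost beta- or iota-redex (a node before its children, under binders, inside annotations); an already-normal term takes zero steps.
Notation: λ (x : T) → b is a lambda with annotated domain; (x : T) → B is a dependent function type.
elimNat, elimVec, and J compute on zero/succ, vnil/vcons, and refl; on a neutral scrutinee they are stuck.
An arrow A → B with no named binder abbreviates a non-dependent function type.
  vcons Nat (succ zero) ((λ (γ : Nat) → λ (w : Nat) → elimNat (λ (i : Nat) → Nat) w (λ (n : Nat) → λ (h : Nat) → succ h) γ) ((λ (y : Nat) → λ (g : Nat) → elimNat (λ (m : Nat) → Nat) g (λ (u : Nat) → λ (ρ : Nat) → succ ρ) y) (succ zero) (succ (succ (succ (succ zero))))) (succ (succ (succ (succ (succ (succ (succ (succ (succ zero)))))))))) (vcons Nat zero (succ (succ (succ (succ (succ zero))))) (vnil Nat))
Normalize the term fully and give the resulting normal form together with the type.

reduced normal form:
  vcons Nat (succ zero) (succ (succ (succ (succ (succ (succ (succ (succ (succ (succ (succ (succ (succ (succ zero)))))))))))))) (vcons Nat zero (succ (succ (succ (succ (succ zero))))) (vnil Nat))
inferred type:
  Vec Nat (succ (succ zero))
observation: contracting a beta-redex first, the term normalizes in 24 steps.


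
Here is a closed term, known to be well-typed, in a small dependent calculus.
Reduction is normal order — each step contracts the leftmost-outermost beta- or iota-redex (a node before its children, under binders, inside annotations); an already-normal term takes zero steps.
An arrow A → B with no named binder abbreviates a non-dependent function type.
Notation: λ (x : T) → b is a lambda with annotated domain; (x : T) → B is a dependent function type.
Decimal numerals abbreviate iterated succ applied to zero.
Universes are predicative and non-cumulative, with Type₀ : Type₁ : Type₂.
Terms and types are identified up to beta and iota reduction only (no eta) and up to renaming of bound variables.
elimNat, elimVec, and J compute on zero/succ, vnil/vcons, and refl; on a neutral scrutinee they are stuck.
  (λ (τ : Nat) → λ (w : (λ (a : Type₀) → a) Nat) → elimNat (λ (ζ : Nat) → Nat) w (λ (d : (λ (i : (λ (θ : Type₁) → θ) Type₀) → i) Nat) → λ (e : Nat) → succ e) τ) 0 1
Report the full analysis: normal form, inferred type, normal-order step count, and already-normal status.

resulting normal form:
  1
inferred type:
  Nat
steps to reach normal form (normal order): 3
already normal: no
first contracted redex: a beta-redex


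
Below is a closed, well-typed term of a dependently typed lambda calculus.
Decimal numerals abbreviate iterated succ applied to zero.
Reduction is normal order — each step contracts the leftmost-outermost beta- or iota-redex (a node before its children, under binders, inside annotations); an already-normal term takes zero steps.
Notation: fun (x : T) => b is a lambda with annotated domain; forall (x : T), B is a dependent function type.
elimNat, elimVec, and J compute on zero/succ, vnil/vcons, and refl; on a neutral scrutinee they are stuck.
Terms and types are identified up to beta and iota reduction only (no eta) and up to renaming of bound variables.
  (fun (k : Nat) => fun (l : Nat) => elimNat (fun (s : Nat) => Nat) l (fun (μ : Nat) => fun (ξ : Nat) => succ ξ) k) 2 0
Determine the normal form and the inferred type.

reduced normal form:
  2
the term's type:
  Nat
observation: 9 normal-order steps normalize the term, beginning with a beta-redex.


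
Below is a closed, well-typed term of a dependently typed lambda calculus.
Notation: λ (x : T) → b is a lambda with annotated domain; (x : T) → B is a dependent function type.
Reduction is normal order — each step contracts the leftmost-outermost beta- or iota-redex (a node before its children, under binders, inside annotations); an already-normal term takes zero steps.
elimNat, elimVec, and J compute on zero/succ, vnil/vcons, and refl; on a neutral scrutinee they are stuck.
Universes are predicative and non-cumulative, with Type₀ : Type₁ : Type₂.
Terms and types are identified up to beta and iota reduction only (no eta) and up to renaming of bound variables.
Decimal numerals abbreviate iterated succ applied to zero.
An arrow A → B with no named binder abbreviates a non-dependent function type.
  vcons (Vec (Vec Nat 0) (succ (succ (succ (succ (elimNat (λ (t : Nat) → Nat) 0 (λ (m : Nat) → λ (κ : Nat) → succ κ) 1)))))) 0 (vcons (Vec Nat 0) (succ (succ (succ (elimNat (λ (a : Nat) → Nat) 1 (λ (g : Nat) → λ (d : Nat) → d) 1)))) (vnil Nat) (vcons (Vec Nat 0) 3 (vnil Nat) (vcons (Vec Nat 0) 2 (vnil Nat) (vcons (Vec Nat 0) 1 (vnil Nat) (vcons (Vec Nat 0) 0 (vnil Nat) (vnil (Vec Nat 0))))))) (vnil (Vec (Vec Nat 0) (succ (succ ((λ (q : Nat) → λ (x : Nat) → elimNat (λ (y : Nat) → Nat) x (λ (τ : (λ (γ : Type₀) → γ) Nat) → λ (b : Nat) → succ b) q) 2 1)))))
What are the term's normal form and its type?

resulting normal form:
  vcons (Vec (Vec Nat 0) 5) 0 (vcons (Vec Nat 0) 4 (vnil Nat) (vcons (Vec Nat 0) 3 (vnil Nat) (vcons (Vec Nat 0) 2 (vnil Nat) (vcons (Vec Nat 0) 1 (vnil Nat) (vcons (Vec Nat 0) 0 (vnil Nat) (vnil (Vec Nat 0))))))) (vnil (Vec (Vec Nat 0) 5))
type:
  Vec (Vec (Vec Nat 0) 5) 1


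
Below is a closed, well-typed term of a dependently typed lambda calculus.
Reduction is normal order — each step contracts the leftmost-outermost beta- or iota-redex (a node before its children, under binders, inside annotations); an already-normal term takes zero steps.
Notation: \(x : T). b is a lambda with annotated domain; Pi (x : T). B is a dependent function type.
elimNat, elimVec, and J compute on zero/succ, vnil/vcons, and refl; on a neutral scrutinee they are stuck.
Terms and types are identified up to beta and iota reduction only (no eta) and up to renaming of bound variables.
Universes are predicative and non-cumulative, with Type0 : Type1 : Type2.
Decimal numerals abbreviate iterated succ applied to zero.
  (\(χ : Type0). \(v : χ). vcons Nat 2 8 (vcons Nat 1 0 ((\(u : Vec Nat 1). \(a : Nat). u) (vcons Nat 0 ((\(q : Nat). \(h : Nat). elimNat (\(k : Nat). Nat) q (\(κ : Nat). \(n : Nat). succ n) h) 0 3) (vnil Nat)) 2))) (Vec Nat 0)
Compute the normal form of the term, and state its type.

normal form:
  \(χ : Vec Nat 0). vcons Nat 2 8 (vcons Nat 1 0 (vcons Nat 0 3 (vnil Nat)))
type:
  Pi (χ : Vec Nat 0). Vec Nat 3
observation: the term reaches its normal form after 15 normal-order steps.


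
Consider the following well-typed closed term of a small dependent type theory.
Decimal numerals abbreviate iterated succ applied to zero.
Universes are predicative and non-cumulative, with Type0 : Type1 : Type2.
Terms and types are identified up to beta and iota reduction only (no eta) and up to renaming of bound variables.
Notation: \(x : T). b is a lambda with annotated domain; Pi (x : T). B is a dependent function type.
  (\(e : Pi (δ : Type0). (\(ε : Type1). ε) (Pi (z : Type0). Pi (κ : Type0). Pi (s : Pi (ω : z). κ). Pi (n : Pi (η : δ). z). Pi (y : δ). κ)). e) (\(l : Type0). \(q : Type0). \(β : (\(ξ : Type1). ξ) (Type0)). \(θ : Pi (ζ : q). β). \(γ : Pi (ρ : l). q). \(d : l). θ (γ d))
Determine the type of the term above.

type:
  Pi (e : Type0). Pi (δ : Type0). Pi (ε : Type0). Pi (z : Pi (κ : δ). ε). Pi (s : Pi (ω : e). δ). Pi (n : e). ε


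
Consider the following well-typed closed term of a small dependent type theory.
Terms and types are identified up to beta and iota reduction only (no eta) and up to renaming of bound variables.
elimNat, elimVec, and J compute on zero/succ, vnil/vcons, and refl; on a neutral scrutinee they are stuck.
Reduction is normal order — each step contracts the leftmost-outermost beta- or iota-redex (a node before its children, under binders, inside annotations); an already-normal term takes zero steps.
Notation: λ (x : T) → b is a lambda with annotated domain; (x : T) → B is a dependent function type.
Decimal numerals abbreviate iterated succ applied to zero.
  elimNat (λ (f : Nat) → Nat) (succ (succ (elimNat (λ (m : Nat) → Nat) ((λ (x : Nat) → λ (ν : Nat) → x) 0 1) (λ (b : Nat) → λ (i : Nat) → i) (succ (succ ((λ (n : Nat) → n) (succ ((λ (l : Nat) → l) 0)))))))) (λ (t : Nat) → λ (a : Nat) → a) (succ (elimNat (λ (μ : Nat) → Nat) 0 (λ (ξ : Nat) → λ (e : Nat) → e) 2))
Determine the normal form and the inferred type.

resulting normal form:
  2
inferred type:
  Nat
observation: the leftmost-outermost redex is an elimNat iota-redex, and normalization takes 25 steps.


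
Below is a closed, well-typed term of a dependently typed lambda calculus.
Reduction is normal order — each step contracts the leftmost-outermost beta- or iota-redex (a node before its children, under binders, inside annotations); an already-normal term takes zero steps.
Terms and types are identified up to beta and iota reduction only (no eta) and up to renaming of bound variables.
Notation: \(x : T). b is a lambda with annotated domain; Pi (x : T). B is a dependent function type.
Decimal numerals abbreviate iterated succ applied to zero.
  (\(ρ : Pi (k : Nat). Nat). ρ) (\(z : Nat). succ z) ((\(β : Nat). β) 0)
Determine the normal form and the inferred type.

resulting normal form:
  1
inferred type:
  Nat


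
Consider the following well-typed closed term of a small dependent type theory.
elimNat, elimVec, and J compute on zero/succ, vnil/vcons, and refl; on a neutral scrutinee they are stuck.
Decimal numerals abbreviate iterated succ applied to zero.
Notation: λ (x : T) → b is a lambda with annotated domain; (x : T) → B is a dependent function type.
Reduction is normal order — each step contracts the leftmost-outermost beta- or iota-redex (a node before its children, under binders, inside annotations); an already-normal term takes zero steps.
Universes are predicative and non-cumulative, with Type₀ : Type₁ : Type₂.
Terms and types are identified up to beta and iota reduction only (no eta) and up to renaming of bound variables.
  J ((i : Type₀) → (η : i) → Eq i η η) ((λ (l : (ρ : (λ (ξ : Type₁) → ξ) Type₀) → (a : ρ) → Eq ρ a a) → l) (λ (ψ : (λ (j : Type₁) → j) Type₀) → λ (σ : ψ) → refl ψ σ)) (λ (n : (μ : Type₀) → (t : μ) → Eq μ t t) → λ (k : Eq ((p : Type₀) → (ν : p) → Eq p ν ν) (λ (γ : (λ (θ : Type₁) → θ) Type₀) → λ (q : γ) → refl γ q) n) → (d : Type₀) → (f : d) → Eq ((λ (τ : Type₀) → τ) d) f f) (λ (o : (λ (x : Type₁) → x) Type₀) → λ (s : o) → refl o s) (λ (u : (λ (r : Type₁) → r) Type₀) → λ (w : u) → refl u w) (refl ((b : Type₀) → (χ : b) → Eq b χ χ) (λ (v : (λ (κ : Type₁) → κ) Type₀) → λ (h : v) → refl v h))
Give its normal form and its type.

normal form:
  λ (i : Type₀) → λ (η : i) → refl i η
inferred type:
  (i : Type₀) → (η : i) → Eq i η η
observation: 2 normal-order steps normalize the term, beginning with a J iota-redex.


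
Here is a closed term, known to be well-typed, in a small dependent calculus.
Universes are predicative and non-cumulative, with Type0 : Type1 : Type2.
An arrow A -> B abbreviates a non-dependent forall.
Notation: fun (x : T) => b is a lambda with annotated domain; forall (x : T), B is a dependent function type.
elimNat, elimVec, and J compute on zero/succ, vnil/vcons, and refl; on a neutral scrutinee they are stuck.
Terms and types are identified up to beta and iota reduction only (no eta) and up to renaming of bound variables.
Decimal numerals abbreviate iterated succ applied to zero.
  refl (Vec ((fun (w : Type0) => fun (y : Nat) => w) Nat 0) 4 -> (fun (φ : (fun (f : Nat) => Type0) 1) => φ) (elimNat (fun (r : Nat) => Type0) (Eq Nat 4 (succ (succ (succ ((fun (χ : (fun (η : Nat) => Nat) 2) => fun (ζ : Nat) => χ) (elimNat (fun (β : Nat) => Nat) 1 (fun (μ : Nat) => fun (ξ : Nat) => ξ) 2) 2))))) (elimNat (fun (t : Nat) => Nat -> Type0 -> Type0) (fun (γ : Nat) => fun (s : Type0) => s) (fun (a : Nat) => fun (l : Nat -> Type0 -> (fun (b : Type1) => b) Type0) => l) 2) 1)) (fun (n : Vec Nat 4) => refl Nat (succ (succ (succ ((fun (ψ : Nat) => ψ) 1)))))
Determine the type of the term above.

the term's type:
  Eq (Vec Nat 4 -> Eq Nat 4 4) (fun (w : Vec Nat 4) => refl Nat 4) (fun (y : Vec Nat 4) => refl Nat 4)


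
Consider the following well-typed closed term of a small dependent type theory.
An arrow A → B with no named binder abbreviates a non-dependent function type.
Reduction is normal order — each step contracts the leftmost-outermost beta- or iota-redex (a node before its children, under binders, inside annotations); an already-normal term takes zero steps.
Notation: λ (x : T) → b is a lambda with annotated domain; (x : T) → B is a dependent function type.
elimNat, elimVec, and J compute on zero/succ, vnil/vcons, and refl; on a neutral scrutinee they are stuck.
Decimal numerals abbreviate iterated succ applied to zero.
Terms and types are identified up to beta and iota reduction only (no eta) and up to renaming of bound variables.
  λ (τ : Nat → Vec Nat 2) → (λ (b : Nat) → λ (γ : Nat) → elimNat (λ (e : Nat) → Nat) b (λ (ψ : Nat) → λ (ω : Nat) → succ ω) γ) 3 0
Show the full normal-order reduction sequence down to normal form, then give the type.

normal-order reduction sequence:
  λ (τ : Nat → Vec Nat 2) → (λ (b : Nat) → λ (γ : Nat) → elimNat (λ (e : Nat) → Nat) b (λ (ψ : Nat) → λ (ω : Nat) → succ ω) γ) 3 0
  ~> λ (τ : Nat → Vec Nat 2) → (λ (b : Nat) → elimNat (λ (γ : Nat) → Nat) 3 (λ (e : Nat) → λ (ψ : Nat) → succ ψ) b) 0
  ~> λ (τ : Nat → Vec Nat 2) → elimNat (λ (b : Nat) → Nat) 3 (λ (γ : Nat) → λ (e : Nat) → succ e) 0
  ~> λ (τ : Nat → Vec Nat 2) → 3
inferred type:
  (Nat → Vec Nat 2) → Nat


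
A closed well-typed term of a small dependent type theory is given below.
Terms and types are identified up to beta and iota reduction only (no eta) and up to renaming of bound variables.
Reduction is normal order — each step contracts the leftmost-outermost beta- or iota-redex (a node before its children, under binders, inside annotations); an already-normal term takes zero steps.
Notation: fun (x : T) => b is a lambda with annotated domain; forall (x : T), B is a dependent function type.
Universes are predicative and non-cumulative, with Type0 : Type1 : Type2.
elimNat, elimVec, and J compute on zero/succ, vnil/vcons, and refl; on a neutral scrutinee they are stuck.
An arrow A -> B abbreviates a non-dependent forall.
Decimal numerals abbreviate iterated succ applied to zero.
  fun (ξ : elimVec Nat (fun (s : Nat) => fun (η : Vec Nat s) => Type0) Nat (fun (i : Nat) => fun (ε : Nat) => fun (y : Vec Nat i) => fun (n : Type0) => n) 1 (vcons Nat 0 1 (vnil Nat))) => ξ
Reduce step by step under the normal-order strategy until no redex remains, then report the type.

reduction (normal order):
  fun (ξ : elimVec Nat (fun (s : Nat) => fun (η : Vec Nat s) => Type0) Nat (fun (i : Nat) => fun (ε : Nat) => fun (y : Vec Nat i) => fun (n : Type0) => n) 1 (vcons Nat 0 1 (vnil Nat))) => ξ
  ~> fun (ξ : (fun (s : Nat) => fun (η : Nat) => fun (i : Vec Nat s) => fun (ε : Type0) => ε) 0 1 (vnil Nat) (elimVec Nat (fun (y : Nat) => fun (n : Vec Nat y) => Type0) Nat (fun (g : Nat) => fun (v : Nat) => fun (γ : Vec Nat g) => fun (e : Type0) => e) 0 (vnil Nat))) => ξ
  ~> fun (ξ : (fun (s : Nat) => fun (η : Vec Nat 0) => fun (i : Type0) => i) 1 (vnil Nat) (elimVec Nat (fun (ε : Nat) => fun (y : Vec Nat ε) => Type0) Nat (fun (n : Nat) => fun (g : Nat) => fun (v : Vec Nat n) => fun (γ : Type0) => γ) 0 (vnil Nat))) => ξ
  ~> fun (ξ : (fun (s : Vec Nat 0) => fun (η : Type0) => η) (vnil Nat) (elimVec Nat (fun (i : Nat) => fun (ε : Vec Nat i) => Type0) Nat (fun (y : Nat) => fun (n : Nat) => fun (g : Vec Nat y) => fun (v : Type0) => v) 0 (vnil Nat))) => ξ
  ~> fun (ξ : (fun (s : Type0) => s) (elimVec Nat (fun (η : Nat) => fun (i : Vec Nat η) => Type0) Nat (fun (ε : Nat) => fun (y : Nat) => fun (n : Vec Nat ε) => fun (g : Type0) => g) 0 (vnil Nat))) => ξ
  ~> fun (ξ : elimVec Nat (fun (s : Nat) => fun (η : Vec Nat s) => Type0) Nat (fun (i : Nat) => fun (ε : Nat) => fun (y : Vec Nat i) => fun (n : Type0) => n) 0 (vnil Nat)) => ξ
  ~> fun (ξ : Nat) => ξ
the term's type:
  Nat -> Nat


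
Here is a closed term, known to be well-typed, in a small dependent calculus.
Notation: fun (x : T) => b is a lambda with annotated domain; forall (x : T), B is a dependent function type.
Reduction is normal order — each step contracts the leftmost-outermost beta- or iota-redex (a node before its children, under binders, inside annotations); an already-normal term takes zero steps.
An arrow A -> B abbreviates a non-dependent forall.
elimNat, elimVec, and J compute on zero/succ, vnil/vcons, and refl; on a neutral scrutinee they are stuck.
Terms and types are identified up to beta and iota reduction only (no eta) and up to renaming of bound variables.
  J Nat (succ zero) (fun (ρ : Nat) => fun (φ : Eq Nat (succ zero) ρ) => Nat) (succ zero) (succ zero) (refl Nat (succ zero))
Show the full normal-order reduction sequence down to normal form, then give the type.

normal-order reduction sequence:
  J Nat (succ zero) (fun (ρ : Nat) => fun (φ : Eq Nat (succ zero) ρ) => Nat) (succ zero) (succ zero) (refl Nat (succ zero))
  ~> succ zero
inferred type:
  Nat


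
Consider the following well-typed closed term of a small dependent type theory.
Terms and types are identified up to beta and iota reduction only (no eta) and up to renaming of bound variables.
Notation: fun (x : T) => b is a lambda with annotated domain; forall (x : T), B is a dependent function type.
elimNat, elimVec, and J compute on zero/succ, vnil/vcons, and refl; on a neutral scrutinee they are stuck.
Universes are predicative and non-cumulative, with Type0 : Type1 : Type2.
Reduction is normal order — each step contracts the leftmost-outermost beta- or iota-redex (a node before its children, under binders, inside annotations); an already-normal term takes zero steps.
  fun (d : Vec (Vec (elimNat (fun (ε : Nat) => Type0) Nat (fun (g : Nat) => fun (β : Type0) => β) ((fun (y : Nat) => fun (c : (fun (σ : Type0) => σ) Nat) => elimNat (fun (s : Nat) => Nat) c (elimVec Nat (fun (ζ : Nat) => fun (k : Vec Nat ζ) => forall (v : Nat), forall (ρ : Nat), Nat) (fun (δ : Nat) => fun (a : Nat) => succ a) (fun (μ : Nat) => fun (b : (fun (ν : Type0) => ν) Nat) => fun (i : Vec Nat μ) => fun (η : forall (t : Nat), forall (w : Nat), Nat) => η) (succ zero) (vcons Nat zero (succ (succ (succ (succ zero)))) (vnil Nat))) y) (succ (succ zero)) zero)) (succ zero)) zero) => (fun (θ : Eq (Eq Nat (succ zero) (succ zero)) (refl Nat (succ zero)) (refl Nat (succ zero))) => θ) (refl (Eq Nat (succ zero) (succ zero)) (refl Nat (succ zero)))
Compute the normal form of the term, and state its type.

normal form:
  fun (d : Vec (Vec Nat (succ zero)) zero) => refl (Eq Nat (succ zero) (succ zero)) (refl Nat (succ zero))
type:
  forall (d : Vec (Vec Nat (succ zero)) zero), Eq (Eq Nat (succ zero) (succ zero)) (refl Nat (succ zero)) (refl Nat (succ zero))
observation: 29 normal-order steps normalize the term, beginning with a beta-redex.


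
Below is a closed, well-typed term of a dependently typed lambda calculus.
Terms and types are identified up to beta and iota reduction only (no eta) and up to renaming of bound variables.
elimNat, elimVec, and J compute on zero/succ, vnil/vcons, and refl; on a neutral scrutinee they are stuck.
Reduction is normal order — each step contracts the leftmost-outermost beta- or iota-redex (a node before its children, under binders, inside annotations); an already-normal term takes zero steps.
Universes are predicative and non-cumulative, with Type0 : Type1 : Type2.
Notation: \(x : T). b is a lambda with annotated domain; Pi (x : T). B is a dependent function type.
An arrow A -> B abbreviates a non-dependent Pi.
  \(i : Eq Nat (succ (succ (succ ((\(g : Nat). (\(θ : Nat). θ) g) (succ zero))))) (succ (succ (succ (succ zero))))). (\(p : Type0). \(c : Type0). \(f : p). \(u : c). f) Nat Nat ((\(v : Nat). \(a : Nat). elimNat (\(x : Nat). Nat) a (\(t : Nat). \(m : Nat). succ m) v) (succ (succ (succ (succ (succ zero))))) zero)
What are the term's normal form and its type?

reduced normal form:
  \(i : Eq Nat (succ (succ (succ (succ zero)))) (succ (succ (succ (succ zero))))). \(g : Nat). succ (succ (succ (succ (succ zero))))
the term's type:
  Eq Nat (succ (succ (succ (succ zero)))) (succ (succ (succ (succ zero)))) -> Nat -> Nat
observation: 23 normal-order steps normalize the term, beginning with a beta-redex.


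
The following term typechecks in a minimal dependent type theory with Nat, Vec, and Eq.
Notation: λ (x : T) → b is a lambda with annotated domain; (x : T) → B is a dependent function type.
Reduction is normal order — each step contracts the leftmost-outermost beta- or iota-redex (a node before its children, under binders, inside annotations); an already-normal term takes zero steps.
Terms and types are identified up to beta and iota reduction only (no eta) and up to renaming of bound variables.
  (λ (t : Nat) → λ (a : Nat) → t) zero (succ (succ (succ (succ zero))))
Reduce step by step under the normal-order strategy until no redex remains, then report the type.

normal-order reduction sequence:
  (λ (t : Nat) → λ (a : Nat) → t) zero (succ (succ (succ (succ zero))))
  ~> (λ (t : Nat) → zero) (succ (succ (succ (succ zero))))
  ~> zero
inferred type:
  Nat


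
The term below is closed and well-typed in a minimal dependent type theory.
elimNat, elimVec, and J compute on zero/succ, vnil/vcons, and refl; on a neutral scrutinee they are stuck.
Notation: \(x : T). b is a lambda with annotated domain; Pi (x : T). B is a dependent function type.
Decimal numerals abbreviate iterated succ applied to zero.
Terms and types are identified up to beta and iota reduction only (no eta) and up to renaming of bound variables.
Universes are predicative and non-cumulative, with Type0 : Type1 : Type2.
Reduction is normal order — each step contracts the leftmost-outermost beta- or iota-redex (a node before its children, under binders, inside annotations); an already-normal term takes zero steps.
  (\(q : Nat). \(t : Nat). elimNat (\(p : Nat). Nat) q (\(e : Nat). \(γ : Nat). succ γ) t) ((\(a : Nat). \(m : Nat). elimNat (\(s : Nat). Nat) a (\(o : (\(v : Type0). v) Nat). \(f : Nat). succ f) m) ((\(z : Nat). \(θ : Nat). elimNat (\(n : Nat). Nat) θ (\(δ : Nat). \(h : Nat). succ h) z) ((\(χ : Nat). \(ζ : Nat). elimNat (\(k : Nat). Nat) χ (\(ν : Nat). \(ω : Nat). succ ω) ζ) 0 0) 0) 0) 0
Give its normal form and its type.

reduced normal form:
  0
the term's type:
  Nat


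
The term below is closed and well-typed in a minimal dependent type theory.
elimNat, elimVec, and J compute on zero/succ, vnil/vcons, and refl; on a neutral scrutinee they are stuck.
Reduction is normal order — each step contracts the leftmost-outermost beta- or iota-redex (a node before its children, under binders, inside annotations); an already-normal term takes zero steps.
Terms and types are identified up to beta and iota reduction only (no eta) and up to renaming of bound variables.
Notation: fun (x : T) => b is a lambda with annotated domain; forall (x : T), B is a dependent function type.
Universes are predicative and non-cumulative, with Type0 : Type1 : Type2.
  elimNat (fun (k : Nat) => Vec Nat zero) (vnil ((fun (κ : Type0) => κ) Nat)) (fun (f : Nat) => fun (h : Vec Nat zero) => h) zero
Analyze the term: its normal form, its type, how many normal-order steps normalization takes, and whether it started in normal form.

reduced normal form:
  vnil Nat
inferred type:
  Vec Nat zero
steps to reach normal form (normal order): 2
started in normal form: no
first contracted redex: an elimNat iota-redex


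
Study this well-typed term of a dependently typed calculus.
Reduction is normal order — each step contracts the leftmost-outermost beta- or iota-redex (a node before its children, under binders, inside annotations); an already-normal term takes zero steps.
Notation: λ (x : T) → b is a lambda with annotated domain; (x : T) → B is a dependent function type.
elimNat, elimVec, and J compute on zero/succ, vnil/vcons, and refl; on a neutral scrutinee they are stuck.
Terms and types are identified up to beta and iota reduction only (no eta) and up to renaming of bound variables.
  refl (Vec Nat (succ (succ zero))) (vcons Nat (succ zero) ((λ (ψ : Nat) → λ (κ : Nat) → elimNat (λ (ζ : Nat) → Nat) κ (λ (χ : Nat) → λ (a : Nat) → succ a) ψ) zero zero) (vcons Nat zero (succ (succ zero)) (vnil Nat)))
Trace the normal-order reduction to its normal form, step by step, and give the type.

normal-order reduction:
  refl (Vec Nat (succ (succ zero))) (vcons Nat (succ zero) ((λ (ψ : Nat) → λ (κ : Nat) → elimNat (λ (ζ : Nat) → Nat) κ (λ (χ : Nat) → λ (a : Nat) → succ a) ψ) zero zero) (vcons Nat zero (succ (succ zero)) (vnil Nat)))
  ~> refl (Vec Nat (succ (succ zero))) (vcons Nat (succ zero) ((λ (ψ : Nat) → elimNat (λ (κ : Nat) → Nat) ψ (λ (ζ : Nat) → λ (χ : Nat) → succ χ) zero) zero) (vcons Nat zero (succ (succ zero)) (vnil Nat)))
  ~> refl (Vec Nat (succ (succ zero))) (vcons Nat (succ zero) (elimNat (λ (ψ : Nat) → Nat) zero (λ (κ : Nat) → λ (ζ : Nat) → succ ζ) zero) (vcons Nat zero (succ (succ zero)) (vnil Nat)))
  ~> refl (Vec Nat (succ (succ zero))) (vcons Nat (succ zero) zero (vcons Nat zero (succ (succ zero)) (vnil Nat)))
type:
  Eq (Vec Nat (succ (succ zero))) (vcons Nat (succ zero) zero (vcons Nat zero (succ (succ zero)) (vnil Nat))) (vcons Nat (succ zero) zero (vcons Nat zero (succ (succ zero)) (vnil Nat)))


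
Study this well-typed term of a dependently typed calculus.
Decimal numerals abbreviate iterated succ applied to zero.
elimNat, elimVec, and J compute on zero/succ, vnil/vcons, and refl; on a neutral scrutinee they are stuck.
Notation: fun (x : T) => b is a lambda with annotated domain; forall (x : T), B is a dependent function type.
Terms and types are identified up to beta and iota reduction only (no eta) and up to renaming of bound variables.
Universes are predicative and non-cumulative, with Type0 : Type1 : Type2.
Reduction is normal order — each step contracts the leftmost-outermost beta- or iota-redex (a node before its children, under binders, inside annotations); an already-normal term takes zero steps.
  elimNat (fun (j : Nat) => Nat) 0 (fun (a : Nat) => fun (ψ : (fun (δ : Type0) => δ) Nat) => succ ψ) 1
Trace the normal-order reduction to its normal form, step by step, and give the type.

normal-order reduction:
  elimNat (fun (j : Nat) => Nat) 0 (fun (a : Nat) => fun (ψ : (fun (δ : Type0) => δ) Nat) => succ ψ) 1
  ~> (fun (j : Nat) => fun (a : (fun (ψ : Type0) => ψ) Nat) => succ a) 0 (elimNat (fun (δ : Nat) => Nat) 0 (fun (ζ : Nat) => fun (c : (fun (η : Type0) => η) Nat) => succ c) 0)
  ~> (fun (j : (fun (a : Type0) => a) Nat) => succ j) (elimNat (fun (ψ : Nat) => Nat) 0 (fun (δ : Nat) => fun (ζ : (fun (c : Type0) => c) Nat) => succ ζ) 0)
  ~> succ (elimNat (fun (j : Nat) => Nat) 0 (fun (a : Nat) => fun (ψ : (fun (δ : Type0) => δ) Nat) => succ ψ) 0)
  ~> 1
type:
  Nat


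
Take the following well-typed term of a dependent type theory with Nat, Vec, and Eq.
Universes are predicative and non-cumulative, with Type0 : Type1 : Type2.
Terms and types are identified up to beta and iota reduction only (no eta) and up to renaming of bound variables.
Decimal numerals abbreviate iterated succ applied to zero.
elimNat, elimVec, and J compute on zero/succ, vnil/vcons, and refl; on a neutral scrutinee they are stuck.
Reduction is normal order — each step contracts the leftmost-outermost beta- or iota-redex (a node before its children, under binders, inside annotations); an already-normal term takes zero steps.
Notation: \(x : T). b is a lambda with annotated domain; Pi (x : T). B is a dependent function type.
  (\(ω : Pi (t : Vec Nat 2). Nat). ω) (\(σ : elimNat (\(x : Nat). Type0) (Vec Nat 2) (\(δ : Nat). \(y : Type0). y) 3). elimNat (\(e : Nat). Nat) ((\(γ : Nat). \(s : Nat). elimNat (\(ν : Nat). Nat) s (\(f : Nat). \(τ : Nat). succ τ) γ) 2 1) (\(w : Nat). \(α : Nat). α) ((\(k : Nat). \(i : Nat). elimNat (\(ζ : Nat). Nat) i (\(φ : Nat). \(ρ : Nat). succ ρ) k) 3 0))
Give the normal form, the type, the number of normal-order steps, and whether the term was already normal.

reduced normal form:
  \(ω : Vec Nat 2). 3
inferred type:
  Pi (ω : Vec Nat 2). Nat
reduction steps (normal order): 42
already normal: no
first contracted redex: a beta-redex


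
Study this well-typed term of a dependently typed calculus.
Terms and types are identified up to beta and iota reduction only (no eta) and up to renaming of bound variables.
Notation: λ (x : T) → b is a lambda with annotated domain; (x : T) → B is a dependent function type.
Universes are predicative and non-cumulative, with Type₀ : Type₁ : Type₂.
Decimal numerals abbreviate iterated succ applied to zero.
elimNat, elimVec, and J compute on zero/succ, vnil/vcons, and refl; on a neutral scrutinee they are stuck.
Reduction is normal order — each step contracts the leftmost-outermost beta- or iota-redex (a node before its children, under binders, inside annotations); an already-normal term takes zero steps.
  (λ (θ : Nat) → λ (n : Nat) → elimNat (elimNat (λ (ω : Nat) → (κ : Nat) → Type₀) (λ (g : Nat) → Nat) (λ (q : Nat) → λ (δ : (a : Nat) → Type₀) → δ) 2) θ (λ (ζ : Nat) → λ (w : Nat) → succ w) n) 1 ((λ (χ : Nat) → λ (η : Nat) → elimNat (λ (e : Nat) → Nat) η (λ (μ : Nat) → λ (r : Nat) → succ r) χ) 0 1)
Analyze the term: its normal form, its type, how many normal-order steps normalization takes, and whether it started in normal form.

resulting normal form:
  2
the term's type:
  Nat
normal-order step count: 16
term was already normal: no
first redex: a beta-redex


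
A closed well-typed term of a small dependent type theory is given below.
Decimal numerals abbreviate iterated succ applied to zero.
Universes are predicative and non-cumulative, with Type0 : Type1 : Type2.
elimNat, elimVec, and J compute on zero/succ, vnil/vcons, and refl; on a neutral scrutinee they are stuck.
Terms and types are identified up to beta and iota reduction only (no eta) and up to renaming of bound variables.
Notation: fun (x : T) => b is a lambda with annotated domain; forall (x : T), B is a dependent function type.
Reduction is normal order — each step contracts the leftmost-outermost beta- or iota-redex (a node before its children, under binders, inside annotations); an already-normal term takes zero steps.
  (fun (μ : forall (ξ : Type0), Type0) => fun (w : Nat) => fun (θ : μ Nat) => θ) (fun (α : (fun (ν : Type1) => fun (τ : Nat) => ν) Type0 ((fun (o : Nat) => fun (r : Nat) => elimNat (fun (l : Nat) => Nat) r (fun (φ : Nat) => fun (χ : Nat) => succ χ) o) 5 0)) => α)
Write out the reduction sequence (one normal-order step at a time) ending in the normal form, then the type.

normal-order reduction sequence:
  (fun (μ : forall (ξ : Type0), Type0) => fun (w : Nat) => fun (θ : μ Nat) => θ) (fun (α : (fun (ν : Type1) => fun (τ : Nat) => ν) Type0 ((fun (o : Nat) => fun (r : Nat) => elimNat (fun (l : Nat) => Nat) r (fun (φ : Nat) => fun (χ : Nat) => succ χ) o) 5 0)) => α)
  ~> fun (μ : Nat) => fun (ξ : (fun (w : (fun (θ : Type1) => fun (α : Nat) => θ) Type0 ((fun (ν : Nat) => fun (τ : Nat) => elimNat (fun (o : Nat) => Nat) τ (fun (r : Nat) => fun (l : Nat) => succ l) ν) 5 0)) => w) Nat) => ξ
  ~> fun (μ : Nat) => fun (ξ : Nat) => ξ
type:
  forall (μ : Nat), forall (ξ : Nat), Nat


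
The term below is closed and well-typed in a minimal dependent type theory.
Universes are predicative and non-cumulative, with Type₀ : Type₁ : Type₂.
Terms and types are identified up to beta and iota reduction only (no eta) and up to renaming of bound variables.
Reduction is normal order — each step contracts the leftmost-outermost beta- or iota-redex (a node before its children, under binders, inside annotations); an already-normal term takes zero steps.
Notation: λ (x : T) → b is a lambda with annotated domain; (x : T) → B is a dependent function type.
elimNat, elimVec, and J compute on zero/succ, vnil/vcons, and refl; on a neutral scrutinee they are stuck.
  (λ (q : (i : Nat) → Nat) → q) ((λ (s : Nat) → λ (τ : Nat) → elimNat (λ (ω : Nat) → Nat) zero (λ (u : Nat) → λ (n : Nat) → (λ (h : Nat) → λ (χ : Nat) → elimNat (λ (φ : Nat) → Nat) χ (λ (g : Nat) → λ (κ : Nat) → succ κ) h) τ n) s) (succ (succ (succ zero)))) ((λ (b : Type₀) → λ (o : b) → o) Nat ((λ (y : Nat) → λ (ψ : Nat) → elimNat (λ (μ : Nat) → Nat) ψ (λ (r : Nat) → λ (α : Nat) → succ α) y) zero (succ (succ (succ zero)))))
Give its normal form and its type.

normal form:
  succ (succ (succ (succ (succ (succ (succ (succ (succ zero))))))))
the term's type:
  Nat
observation: the leftmost-outermost redex is a beta-redex, and normalization takes 64 steps.


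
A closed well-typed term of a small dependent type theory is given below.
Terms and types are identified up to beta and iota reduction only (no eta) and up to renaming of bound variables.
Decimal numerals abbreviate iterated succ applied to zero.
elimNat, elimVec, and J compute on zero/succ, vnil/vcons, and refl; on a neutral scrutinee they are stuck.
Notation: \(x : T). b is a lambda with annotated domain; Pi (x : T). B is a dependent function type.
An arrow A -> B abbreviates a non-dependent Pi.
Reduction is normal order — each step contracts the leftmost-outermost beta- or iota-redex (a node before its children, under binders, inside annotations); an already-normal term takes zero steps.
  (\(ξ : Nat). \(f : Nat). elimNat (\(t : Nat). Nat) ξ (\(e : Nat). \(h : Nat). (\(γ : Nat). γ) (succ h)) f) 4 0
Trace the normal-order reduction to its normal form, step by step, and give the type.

normal-order reduction:
  (\(ξ : Nat). \(f : Nat). elimNat (\(t : Nat). Nat) ξ (\(e : Nat). \(h : Nat). (\(γ : Nat). γ) (succ h)) f) 4 0
  ~> (\(ξ : Nat). elimNat (\(f : Nat). Nat) 4 (\(t : Nat). \(e : Nat). (\(h : Nat). h) (succ e)) ξ) 0
  ~> elimNat (\(ξ : Nat). Nat) 4 (\(f : Nat). \(t : Nat). (\(e : Nat). e) (succ t)) 0
  ~> 4
type:
  Nat


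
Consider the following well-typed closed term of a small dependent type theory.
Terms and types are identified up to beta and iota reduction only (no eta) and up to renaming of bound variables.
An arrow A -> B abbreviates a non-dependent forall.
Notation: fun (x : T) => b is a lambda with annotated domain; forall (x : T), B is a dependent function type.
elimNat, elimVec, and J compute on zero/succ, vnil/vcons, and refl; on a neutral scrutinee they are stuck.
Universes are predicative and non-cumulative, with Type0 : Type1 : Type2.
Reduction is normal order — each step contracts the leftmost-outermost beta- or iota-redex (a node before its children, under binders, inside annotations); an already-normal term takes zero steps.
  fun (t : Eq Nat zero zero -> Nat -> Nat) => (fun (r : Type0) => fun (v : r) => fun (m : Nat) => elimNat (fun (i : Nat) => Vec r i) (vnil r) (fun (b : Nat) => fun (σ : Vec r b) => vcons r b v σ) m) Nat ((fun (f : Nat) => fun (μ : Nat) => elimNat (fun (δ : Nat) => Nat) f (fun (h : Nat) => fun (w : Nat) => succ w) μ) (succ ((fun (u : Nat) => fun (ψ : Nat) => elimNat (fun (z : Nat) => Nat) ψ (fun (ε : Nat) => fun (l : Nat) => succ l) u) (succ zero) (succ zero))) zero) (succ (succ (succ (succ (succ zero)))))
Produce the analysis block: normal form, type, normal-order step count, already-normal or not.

resulting normal form:
  fun (t : Eq Nat zero zero -> Nat -> Nat) => vcons Nat (succ (succ (succ (succ zero)))) (succ (succ (succ zero))) (vcons Nat (succ (succ (succ zero))) (succ (succ (succ zero))) (vcons Nat (succ (succ zero)) (succ (succ (succ zero))) (vcons Nat (succ zero) (succ (succ (succ zero))) (vcons Nat zero (succ (succ (succ zero))) (vnil Nat)))))
the term's type:
  (Eq Nat zero zero -> Nat -> Nat) -> Vec Nat (succ (succ (succ (succ (succ zero)))))
reduction steps (normal order): 64
already normal: no
first contracted redex: a beta-redex
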